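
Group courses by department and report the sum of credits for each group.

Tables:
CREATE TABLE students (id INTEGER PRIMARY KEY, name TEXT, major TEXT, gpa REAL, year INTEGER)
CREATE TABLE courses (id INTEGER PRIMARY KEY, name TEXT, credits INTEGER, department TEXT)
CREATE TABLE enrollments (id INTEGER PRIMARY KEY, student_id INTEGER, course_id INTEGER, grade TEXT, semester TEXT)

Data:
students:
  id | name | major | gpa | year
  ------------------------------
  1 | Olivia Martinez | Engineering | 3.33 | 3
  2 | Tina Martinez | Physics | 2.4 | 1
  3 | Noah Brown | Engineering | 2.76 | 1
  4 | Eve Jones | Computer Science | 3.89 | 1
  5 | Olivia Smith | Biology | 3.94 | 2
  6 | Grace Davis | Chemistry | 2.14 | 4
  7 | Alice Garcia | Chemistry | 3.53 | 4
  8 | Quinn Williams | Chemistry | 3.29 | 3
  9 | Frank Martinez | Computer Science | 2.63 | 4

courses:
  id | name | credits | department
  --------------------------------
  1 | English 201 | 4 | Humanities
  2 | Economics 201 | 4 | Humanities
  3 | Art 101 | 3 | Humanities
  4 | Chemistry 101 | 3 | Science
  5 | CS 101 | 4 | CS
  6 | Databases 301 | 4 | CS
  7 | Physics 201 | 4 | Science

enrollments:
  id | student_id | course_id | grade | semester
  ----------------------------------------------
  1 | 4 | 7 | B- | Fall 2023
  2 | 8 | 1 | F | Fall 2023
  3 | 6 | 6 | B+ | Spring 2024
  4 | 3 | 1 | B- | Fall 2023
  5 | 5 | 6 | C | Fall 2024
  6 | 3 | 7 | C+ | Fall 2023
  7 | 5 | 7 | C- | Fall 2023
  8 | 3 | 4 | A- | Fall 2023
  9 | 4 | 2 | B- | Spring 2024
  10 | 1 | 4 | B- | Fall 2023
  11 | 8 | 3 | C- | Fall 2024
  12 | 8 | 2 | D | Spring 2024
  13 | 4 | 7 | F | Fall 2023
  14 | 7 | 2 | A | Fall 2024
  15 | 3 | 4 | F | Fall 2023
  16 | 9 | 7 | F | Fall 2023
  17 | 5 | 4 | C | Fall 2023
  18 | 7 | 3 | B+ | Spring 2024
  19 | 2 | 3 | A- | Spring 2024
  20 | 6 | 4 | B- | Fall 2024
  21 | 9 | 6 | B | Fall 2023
SELECT department, SUM(credits) AS sum_credits FROM courses GROUP BY department

Execution result:
department | sum_credits
CS | 8
Humanities | 11
Science | 7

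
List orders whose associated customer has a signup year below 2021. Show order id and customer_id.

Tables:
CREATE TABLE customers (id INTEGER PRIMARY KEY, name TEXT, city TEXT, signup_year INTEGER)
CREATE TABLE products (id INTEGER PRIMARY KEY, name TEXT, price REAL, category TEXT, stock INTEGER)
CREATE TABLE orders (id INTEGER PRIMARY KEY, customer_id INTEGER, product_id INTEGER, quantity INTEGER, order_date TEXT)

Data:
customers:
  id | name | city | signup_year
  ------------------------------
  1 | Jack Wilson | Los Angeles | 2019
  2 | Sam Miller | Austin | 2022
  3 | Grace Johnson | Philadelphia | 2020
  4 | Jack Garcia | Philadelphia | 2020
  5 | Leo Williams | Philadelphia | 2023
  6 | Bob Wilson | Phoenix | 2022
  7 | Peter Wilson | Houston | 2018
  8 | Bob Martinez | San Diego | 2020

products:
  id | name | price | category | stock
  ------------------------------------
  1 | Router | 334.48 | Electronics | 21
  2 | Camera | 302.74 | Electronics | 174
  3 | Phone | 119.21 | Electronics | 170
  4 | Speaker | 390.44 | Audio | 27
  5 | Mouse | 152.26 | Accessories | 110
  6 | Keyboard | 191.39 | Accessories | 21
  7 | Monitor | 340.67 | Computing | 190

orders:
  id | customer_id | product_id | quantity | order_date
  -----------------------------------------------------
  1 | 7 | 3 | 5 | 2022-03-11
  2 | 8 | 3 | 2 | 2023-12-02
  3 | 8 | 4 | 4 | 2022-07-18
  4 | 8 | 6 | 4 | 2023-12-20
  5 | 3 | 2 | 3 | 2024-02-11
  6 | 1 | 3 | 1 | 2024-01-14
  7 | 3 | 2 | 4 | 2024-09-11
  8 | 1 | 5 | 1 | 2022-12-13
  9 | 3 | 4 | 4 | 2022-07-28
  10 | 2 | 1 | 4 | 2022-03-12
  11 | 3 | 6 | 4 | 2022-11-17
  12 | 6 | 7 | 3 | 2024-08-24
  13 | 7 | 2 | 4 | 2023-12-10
SELECT id, customer_id FROM orders WHERE customer_id IN (SELECT id FROM customers WHERE signup_year < 2021)

Execution result:
id | customer_id
1 | 7
2 | 8
3 | 8
4 | 8
5 | 3
6 | 1
7 | 3
8 | 1
9 | 3
11 | 3
13 | 7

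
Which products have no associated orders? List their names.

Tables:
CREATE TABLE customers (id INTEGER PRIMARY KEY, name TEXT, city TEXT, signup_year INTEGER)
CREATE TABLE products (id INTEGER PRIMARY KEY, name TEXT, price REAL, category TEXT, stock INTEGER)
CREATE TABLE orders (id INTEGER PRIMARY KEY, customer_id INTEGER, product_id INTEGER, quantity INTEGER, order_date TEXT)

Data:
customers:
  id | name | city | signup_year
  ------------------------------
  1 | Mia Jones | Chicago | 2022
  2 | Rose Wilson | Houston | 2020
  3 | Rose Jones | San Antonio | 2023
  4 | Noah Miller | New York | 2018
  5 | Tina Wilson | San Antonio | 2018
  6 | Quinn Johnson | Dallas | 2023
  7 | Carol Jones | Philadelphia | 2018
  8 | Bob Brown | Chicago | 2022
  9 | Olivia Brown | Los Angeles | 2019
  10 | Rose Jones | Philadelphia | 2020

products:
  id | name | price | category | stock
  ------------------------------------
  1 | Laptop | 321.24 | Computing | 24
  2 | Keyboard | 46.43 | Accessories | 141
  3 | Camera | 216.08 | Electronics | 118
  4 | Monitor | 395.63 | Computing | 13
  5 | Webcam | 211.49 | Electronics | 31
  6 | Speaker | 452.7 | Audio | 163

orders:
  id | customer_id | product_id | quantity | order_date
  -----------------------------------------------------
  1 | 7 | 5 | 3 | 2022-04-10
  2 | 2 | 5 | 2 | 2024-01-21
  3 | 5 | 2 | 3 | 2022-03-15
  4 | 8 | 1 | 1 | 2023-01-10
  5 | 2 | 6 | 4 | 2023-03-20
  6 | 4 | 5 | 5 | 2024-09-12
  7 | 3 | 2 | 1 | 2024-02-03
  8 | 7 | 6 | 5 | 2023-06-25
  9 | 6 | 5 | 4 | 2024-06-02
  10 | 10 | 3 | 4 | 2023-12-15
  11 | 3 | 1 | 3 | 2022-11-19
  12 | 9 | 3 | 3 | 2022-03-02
SELECT p.name FROM products p LEFT JOIN orders c ON c.product_id = p.id WHERE c.id IS NULL

Execution result:
Monitor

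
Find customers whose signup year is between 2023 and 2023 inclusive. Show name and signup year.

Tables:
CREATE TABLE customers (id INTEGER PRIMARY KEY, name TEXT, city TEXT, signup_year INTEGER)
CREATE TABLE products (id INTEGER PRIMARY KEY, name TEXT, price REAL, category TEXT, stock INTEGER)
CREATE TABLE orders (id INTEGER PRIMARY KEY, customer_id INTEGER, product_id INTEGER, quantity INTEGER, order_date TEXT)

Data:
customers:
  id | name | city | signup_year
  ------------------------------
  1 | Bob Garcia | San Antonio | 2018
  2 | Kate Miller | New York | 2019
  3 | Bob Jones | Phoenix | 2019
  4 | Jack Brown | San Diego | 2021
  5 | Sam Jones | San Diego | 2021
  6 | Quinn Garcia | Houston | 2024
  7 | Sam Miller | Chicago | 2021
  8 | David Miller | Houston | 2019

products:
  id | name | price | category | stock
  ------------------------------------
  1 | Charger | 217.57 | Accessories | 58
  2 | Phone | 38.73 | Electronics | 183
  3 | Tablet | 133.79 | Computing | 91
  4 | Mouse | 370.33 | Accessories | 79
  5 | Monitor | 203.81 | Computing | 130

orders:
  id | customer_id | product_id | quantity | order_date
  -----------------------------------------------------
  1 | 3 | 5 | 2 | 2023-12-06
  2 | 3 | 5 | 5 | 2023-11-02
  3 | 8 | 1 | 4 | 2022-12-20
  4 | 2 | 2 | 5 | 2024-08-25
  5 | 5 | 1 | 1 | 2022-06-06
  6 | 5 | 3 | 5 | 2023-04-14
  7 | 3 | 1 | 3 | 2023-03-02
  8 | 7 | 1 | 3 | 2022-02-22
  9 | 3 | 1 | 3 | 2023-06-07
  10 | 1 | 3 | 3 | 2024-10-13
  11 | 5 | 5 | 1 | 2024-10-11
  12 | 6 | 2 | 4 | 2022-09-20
SELECT name, signup_year FROM customers WHERE signup_year BETWEEN 2023 AND 2023

Execution result:
(no rows)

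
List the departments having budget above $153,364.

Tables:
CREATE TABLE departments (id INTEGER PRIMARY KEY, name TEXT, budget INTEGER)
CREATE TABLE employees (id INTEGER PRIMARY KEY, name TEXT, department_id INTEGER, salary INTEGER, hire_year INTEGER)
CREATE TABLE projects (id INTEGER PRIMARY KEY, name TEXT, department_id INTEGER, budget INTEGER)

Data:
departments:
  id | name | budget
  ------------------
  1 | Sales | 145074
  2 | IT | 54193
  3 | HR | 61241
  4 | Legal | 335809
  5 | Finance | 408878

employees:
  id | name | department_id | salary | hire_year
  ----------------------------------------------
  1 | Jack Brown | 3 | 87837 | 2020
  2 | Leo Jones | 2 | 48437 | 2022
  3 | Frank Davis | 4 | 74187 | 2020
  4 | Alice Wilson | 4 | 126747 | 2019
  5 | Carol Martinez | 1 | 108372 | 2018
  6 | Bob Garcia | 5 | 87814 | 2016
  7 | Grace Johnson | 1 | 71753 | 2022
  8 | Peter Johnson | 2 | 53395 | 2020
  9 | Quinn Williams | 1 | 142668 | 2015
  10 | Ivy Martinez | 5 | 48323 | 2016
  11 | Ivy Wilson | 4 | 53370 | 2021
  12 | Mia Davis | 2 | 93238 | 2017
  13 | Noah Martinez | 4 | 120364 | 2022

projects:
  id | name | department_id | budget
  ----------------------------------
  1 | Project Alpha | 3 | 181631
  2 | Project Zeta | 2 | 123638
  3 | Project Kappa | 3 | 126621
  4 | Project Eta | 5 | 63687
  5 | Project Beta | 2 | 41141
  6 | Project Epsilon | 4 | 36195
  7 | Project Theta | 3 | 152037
SELECT name, budget FROM departments WHERE budget > 153364

Execution result:
name | budget
Legal | 335809
Finance | 408878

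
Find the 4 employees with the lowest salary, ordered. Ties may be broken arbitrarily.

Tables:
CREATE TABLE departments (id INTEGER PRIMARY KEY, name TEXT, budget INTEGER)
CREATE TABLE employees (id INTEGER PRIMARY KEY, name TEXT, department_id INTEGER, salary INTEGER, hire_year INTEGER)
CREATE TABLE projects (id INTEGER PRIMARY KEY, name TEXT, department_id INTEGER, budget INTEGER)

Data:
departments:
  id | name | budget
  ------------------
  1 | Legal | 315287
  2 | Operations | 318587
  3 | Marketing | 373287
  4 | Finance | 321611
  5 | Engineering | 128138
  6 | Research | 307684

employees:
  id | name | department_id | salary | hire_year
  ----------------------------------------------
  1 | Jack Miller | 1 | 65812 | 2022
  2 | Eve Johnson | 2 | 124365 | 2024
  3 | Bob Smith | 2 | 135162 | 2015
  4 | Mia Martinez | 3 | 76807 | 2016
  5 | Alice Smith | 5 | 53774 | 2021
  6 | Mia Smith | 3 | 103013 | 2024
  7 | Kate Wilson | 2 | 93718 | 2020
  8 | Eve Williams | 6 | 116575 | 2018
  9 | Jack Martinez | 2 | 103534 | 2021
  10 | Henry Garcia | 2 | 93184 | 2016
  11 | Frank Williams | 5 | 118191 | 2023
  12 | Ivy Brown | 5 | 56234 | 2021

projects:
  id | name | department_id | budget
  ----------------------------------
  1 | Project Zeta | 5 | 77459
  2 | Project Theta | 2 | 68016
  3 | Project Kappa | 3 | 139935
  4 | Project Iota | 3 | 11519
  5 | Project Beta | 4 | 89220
SELECT name, salary FROM employees ORDER BY salary ASC LIMIT 4

Execution result:
name | salary
Alice Smith | 53774
Ivy Brown | 56234
Jack Miller | 65812
Mia Martinez | 76807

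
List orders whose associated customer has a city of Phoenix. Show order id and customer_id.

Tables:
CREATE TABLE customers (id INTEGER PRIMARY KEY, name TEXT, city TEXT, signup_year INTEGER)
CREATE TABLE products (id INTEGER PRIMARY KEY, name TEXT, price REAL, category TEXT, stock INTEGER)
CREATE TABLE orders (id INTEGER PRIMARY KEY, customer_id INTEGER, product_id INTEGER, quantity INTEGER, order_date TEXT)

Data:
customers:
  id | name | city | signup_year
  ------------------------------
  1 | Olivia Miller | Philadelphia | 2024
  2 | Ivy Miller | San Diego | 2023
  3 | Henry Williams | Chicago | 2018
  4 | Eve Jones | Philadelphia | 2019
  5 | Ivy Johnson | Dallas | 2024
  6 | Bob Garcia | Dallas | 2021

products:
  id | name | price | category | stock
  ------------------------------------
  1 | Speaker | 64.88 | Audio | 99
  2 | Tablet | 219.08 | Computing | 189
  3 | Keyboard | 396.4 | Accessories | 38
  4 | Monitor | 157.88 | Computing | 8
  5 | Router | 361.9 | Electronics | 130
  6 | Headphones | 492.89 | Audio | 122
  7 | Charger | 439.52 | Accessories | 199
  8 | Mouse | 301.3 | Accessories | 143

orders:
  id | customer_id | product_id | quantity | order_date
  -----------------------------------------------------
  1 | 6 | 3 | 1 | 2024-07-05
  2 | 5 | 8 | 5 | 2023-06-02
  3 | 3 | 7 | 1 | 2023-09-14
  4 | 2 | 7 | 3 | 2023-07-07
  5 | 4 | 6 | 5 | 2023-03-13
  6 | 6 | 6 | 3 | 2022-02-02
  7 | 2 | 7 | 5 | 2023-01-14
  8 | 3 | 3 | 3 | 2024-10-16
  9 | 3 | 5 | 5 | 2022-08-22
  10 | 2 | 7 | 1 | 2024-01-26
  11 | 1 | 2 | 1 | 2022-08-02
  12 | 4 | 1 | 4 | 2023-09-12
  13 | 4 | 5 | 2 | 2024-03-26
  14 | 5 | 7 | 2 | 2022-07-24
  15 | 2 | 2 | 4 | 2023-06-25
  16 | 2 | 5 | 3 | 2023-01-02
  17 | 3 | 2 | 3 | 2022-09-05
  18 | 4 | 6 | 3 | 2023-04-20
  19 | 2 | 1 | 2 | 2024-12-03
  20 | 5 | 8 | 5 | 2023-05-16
SELECT id, customer_id FROM orders WHERE customer_id IN (SELECT id FROM customers WHERE city = 'Phoenix')

Execution result:
(no rows)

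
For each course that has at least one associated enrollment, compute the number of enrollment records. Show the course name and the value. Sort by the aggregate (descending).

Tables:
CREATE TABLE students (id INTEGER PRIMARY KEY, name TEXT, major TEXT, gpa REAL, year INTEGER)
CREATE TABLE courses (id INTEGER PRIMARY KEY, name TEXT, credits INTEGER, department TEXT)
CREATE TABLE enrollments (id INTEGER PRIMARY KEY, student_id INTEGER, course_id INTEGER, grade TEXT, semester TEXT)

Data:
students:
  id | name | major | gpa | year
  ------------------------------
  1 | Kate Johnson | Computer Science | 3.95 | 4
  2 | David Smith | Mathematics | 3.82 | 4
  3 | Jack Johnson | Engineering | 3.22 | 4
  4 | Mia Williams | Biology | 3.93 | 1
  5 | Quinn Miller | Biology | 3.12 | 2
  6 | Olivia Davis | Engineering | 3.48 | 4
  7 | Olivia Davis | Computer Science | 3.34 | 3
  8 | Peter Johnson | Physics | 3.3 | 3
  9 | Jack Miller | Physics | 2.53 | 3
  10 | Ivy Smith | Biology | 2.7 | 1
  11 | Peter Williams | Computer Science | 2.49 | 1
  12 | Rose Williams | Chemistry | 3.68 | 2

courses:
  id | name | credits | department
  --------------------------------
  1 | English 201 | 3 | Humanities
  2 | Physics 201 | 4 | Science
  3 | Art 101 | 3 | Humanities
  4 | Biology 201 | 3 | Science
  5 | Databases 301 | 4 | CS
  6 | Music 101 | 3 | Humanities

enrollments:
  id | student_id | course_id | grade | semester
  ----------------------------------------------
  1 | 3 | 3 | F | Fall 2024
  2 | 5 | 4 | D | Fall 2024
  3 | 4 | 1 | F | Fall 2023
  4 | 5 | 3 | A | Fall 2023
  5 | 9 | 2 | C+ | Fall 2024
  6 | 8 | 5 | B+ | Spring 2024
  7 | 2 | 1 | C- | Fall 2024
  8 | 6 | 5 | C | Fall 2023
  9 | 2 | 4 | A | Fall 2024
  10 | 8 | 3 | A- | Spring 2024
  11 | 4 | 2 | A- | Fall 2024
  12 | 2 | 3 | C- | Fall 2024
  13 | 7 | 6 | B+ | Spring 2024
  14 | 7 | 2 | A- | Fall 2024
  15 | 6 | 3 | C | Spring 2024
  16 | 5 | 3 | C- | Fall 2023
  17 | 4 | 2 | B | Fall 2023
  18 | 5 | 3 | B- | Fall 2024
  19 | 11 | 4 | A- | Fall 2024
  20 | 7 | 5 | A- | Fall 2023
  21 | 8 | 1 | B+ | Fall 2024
SELECT p.name, COUNT(*) AS n FROM enrollments c JOIN courses p ON c.course_id = p.id GROUP BY p.id, p.name ORDER BY n DESC

Execution result:
name | n
Art 101 | 7
Physics 201 | 4
English 201 | 3
Biology 201 | 3
Databases 301 | 3
Music 101 | 1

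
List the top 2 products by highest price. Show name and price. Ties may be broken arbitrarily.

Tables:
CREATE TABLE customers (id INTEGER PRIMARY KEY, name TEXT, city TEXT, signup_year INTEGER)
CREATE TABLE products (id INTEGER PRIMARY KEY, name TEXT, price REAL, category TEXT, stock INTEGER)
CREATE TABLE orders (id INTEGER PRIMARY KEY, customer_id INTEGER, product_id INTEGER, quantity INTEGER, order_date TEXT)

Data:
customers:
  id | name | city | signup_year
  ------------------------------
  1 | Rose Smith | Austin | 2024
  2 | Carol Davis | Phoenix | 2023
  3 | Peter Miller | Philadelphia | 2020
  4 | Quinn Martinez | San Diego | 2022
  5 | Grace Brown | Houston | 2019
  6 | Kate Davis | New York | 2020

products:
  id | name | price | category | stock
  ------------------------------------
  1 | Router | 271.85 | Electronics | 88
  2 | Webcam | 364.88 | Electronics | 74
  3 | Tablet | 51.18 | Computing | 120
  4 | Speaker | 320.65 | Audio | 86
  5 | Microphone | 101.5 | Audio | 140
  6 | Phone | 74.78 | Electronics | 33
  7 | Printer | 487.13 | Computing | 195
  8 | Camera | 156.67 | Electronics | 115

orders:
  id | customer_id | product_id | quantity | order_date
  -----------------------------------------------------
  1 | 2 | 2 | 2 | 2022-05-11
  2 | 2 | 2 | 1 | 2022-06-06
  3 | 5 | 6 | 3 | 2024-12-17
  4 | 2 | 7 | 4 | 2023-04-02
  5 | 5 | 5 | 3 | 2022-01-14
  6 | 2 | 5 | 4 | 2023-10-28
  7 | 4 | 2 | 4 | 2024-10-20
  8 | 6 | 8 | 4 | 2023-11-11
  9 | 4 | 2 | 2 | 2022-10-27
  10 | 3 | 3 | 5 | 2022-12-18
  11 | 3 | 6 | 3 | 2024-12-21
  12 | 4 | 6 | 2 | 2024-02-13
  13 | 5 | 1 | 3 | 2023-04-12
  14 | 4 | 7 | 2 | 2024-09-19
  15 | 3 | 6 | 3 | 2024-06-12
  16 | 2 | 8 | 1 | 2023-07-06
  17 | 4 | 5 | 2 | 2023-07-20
SELECT name, price FROM products ORDER BY price DESC LIMIT 2

Execution result:
name | price
Printer | 487.13
Webcam | 364.88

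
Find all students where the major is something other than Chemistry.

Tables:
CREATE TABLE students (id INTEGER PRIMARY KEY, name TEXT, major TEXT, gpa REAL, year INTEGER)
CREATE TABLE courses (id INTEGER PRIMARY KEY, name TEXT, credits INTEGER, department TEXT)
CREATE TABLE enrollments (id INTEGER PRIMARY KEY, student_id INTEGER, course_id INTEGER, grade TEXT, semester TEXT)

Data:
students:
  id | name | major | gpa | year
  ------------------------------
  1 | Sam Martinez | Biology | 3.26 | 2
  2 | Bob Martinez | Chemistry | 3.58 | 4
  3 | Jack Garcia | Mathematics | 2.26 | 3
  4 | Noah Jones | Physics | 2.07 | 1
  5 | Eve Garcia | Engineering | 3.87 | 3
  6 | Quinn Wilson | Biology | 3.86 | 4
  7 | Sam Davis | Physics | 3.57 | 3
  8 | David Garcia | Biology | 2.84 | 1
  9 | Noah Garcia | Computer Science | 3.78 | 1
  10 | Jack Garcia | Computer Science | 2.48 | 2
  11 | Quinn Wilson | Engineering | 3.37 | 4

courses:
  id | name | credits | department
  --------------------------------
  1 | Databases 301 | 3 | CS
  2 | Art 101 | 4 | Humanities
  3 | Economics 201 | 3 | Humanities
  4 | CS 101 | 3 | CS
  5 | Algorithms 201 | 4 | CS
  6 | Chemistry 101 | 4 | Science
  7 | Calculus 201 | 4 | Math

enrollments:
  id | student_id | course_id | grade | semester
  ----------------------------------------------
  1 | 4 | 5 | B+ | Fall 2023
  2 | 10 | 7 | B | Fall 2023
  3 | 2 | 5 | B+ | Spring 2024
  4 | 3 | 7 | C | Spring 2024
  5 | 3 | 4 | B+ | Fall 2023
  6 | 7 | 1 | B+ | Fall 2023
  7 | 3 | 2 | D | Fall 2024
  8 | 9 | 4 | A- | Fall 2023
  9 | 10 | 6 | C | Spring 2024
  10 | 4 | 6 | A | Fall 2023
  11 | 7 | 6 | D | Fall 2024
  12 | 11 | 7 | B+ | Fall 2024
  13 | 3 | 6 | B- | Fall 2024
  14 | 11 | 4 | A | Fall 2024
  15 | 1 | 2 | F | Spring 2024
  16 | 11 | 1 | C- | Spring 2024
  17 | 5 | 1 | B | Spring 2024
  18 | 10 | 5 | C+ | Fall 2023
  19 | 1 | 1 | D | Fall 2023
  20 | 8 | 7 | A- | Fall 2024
SELECT name, major FROM students WHERE major <> 'Chemistry'

Execution result:
name | major
Sam Martinez | Biology
Jack Garcia | Mathematics
Noah Jones | Physics
Eve Garcia | Engineering
Quinn Wilson | Biology
Sam Davis | Physics
David Garcia | Biology
Noah Garcia | Computer Science
Jack Garcia | Computer Science
Quinn Wilson | Engineering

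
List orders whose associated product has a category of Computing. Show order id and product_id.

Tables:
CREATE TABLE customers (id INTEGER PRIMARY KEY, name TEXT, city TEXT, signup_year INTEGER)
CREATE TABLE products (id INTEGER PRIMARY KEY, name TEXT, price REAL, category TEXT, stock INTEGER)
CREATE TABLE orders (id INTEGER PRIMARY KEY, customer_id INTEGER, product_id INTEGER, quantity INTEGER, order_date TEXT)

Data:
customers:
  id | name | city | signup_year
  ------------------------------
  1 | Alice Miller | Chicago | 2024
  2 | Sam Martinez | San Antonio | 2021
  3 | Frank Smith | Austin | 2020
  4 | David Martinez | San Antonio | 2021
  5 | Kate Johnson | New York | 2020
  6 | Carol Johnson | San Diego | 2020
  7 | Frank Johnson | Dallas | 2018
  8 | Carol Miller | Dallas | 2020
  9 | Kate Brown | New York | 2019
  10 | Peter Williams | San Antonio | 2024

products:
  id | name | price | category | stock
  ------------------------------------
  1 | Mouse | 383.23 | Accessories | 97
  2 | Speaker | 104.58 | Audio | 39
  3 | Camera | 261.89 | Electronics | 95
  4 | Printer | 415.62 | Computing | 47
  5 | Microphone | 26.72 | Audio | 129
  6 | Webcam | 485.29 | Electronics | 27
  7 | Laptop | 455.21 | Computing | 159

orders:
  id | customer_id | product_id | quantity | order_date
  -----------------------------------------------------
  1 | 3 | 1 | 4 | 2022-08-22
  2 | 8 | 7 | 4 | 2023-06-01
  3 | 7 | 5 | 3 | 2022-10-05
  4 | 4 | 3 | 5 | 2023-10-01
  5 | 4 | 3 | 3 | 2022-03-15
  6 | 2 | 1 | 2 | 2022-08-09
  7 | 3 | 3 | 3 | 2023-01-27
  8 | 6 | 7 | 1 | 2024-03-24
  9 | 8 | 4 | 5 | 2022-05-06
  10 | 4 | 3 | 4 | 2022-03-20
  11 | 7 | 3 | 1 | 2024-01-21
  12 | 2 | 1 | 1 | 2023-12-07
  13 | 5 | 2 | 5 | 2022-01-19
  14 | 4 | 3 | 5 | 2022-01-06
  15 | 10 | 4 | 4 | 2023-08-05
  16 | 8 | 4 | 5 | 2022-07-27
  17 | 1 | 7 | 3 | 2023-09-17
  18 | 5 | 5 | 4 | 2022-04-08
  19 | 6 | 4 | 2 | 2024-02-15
SELECT id, product_id FROM orders WHERE product_id IN (SELECT id FROM products WHERE category = 'Computing')

Execution result:
id | product_id
2 | 7
8 | 7
9 | 4
15 | 4
16 | 4
17 | 7
19 | 4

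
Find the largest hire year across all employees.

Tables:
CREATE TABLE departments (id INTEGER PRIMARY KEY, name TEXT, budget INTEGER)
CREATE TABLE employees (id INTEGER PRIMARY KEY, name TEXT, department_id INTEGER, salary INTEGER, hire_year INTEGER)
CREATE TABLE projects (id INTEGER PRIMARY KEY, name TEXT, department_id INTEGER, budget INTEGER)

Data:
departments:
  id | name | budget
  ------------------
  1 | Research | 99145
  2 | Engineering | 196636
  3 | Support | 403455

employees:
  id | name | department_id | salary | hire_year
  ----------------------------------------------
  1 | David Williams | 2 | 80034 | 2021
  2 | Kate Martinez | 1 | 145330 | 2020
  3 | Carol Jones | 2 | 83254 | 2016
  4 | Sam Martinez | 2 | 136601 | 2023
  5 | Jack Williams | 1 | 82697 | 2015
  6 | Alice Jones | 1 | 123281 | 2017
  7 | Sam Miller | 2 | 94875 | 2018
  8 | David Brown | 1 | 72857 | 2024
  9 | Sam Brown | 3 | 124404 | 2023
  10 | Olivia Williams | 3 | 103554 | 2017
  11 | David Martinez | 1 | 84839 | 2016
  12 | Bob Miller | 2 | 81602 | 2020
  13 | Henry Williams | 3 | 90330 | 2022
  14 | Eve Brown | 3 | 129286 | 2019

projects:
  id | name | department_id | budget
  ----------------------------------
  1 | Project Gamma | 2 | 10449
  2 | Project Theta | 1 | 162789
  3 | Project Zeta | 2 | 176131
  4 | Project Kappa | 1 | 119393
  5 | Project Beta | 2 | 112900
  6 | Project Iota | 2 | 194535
SELECT MAX(hire_year) FROM employees

Execution result:
2024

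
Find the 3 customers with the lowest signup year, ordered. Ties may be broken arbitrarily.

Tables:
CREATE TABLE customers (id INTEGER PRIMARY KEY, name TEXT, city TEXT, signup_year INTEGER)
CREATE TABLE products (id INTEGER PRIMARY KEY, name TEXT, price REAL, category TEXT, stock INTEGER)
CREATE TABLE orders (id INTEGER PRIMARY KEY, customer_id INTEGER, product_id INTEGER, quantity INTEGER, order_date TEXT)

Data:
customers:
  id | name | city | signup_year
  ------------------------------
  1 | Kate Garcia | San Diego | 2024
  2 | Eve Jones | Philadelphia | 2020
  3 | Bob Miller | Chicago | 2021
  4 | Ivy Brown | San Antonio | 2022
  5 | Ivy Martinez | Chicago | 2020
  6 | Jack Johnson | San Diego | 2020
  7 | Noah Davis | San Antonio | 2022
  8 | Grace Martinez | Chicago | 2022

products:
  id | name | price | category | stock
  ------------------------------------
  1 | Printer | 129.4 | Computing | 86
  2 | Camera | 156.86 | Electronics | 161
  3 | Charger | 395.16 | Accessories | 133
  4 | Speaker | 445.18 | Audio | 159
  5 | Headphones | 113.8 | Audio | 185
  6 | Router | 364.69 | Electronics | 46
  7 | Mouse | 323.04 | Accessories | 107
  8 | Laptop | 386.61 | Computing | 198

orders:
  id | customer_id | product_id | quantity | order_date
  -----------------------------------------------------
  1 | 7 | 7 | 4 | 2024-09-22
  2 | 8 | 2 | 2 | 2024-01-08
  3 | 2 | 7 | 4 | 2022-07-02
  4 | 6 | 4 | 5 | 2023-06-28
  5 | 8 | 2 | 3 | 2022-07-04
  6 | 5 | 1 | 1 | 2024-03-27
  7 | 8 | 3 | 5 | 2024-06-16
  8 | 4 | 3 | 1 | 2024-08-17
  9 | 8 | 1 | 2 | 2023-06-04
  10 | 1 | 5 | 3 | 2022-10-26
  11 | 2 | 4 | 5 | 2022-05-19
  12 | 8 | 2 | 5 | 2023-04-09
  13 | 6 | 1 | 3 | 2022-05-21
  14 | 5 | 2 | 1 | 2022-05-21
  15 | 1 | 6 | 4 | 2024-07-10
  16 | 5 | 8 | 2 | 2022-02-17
SELECT name, signup_year FROM customers ORDER BY signup_year ASC LIMIT 3

Execution result:
name | signup_year
Eve Jones | 2020
Ivy Martinez | 2020
Jack Johnson | 2020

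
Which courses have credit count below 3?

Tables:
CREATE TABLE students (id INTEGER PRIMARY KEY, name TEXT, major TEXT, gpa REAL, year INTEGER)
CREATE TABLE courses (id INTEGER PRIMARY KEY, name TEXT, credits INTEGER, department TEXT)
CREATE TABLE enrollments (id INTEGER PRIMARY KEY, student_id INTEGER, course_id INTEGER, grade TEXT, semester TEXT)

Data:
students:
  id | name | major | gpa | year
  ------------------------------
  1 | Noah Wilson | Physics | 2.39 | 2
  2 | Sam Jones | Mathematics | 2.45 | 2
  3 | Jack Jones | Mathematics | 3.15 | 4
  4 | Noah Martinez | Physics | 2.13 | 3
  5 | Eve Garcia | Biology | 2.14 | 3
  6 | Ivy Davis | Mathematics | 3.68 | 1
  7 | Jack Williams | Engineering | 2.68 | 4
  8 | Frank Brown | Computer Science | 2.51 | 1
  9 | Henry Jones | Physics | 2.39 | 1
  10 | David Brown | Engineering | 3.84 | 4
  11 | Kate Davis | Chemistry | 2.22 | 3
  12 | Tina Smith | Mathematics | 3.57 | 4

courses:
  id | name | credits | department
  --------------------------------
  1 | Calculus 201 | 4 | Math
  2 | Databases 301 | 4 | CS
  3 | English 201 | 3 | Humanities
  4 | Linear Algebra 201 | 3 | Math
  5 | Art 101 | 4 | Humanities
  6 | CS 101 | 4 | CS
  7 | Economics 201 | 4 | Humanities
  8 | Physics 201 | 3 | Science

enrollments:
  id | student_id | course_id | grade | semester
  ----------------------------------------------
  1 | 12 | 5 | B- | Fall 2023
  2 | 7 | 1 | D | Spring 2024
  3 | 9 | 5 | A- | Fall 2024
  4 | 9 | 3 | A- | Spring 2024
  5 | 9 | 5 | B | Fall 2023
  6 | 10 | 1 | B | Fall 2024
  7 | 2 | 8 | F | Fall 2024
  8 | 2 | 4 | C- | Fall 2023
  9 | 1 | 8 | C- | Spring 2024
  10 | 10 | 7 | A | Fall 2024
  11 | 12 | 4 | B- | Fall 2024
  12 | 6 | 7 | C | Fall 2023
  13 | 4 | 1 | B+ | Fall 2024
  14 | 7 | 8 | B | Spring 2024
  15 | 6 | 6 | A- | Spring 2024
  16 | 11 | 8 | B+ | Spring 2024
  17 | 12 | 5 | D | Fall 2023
SELECT name, credits FROM courses WHERE credits < 3

Execution result:
(no rows)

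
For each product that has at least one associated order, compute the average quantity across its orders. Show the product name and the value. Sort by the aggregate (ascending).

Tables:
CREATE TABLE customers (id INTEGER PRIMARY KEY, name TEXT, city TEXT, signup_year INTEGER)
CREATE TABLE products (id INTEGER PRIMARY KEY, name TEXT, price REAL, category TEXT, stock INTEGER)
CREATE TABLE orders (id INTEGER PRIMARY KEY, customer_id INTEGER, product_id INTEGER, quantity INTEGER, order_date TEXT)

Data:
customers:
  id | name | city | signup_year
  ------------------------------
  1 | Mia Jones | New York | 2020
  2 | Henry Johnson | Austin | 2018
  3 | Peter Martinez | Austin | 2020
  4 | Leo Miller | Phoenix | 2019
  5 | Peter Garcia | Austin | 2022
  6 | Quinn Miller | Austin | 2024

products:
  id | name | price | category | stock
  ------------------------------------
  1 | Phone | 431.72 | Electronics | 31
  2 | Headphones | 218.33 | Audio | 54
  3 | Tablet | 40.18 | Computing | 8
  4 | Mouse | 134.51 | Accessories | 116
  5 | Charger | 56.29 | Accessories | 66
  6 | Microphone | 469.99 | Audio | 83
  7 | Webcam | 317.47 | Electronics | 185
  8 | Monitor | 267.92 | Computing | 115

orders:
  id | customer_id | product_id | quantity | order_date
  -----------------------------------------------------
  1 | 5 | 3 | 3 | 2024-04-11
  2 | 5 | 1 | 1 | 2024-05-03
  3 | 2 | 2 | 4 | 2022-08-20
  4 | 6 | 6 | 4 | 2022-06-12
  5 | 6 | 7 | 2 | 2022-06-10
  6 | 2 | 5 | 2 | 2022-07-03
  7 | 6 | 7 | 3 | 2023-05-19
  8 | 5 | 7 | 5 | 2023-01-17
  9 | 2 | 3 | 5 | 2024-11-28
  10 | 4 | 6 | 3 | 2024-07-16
SELECT p.name, AVG(c.quantity) AS avg_quantity FROM orders c JOIN products p ON c.product_id = p.id GROUP BY p.id, p.name ORDER BY avg_quantity ASC

Execution result:
name | avg_quantity
Phone | 1.00
Charger | 2.00
Webcam | 3.33
Microphone | 3.50
Headphones | 4.00
Tablet | 4.00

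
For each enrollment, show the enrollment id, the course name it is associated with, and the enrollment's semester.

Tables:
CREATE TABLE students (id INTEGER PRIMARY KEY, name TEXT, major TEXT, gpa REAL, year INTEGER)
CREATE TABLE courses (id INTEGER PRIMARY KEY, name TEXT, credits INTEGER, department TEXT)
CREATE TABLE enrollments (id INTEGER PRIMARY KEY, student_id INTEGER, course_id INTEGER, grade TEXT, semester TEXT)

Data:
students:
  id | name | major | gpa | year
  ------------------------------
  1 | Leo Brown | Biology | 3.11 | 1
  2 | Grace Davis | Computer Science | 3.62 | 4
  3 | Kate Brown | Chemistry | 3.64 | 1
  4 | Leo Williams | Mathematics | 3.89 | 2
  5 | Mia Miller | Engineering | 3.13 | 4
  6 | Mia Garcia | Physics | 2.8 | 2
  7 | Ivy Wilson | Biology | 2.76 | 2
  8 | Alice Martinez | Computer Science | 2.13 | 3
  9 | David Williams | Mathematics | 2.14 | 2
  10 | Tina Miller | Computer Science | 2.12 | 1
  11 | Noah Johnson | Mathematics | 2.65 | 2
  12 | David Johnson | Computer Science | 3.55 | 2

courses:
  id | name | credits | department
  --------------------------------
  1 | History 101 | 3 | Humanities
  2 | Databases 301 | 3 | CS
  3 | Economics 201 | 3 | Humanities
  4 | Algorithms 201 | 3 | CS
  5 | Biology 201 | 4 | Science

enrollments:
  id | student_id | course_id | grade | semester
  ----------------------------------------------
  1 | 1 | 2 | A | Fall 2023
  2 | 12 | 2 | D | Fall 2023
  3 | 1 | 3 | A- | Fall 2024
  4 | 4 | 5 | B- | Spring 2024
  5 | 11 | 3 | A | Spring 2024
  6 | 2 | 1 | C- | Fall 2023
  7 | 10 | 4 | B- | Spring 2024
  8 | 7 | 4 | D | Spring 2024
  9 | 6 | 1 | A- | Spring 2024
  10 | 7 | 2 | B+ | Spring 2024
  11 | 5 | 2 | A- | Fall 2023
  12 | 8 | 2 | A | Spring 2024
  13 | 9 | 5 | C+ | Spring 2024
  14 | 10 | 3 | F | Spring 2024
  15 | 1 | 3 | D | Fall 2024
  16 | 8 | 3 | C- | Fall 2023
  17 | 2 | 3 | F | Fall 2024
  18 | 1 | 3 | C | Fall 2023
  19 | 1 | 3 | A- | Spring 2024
SELECT c.id, p.name AS course, c.semester FROM enrollments c JOIN courses p ON c.course_id = p.id

Execution result:
id | course | semester
1 | Databases 301 | Fall 2023
2 | Databases 301 | Fall 2023
3 | Economics 201 | Fall 2024
4 | Biology 201 | Spring 2024
5 | Economics 201 | Spring 2024
6 | History 101 | Fall 2023
7 | Algorithms 201 | Spring 2024
8 | Algorithms 201 | Spring 2024
9 | History 101 | Spring 2024
10 | Databases 301 | Spring 2024
11 | Databases 301 | Fall 2023
12 | Databases 301 | Spring 2024
13 | Biology 201 | Spring 2024
14 | Economics 201 | Spring 2024
15 | Economics 201 | Fall 2024
16 | Economics 201 | Fall 2023
17 | Economics 201 | Fall 2024
18 | Economics 201 | Fall 2023
19 | Economics 201 | Spring 2024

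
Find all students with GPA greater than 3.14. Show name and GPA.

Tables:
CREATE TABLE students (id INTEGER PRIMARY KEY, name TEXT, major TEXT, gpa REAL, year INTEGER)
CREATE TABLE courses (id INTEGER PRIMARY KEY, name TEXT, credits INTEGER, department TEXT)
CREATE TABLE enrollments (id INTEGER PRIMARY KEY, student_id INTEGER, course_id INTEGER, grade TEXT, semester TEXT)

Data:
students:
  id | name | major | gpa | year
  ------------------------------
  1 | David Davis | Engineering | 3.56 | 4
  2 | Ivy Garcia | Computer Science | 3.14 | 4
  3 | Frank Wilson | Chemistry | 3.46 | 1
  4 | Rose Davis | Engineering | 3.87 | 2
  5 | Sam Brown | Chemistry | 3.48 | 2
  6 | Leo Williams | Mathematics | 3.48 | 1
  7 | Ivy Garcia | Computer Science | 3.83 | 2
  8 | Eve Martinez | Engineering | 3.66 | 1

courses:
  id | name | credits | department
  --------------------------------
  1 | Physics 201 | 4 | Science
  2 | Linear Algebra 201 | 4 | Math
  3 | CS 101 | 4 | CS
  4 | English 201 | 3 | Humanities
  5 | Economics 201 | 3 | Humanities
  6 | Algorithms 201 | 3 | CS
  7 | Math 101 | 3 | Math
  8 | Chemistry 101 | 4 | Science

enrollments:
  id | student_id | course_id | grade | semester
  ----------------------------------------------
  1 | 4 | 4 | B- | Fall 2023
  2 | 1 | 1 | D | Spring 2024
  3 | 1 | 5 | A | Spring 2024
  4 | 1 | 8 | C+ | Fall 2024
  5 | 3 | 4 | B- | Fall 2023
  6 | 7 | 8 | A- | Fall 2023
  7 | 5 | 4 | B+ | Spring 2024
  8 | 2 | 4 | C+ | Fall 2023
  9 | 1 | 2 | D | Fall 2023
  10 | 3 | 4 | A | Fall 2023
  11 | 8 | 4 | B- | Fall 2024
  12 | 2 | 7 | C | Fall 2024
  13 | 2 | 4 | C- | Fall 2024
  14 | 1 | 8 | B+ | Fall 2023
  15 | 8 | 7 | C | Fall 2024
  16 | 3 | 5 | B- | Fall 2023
SELECT name, gpa FROM students WHERE gpa > 3.14

Execution result:
name | gpa
David Davis | 3.56
Frank Wilson | 3.46
Rose Davis | 3.87
Sam Brown | 3.48
Leo Williams | 3.48
Ivy Garcia | 3.83
Eve Martinez | 3.66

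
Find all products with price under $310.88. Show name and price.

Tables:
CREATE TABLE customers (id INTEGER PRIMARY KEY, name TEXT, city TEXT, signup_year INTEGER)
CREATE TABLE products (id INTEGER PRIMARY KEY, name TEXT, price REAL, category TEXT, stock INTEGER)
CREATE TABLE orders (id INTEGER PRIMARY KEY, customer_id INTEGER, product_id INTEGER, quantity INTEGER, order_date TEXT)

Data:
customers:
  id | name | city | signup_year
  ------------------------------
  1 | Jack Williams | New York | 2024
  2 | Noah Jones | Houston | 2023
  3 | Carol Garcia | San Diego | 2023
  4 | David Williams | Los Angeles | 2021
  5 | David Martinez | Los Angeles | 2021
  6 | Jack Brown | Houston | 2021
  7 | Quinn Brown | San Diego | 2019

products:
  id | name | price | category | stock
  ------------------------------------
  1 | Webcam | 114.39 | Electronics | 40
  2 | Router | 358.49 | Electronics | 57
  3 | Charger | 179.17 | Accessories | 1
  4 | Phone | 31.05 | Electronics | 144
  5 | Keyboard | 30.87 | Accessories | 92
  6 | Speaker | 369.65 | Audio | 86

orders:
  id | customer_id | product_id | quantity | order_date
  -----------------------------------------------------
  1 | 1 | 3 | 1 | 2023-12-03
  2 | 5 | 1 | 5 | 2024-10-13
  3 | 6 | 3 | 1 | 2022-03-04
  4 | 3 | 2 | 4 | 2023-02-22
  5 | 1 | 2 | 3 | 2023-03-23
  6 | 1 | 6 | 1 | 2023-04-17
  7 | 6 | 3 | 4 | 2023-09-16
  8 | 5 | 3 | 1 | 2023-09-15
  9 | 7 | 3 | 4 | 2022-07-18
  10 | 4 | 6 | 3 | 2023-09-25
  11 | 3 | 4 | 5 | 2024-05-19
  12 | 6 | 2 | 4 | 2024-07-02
SELECT name, price FROM products WHERE price < 310.88

Execution result:
name | price
Webcam | 114.39
Charger | 179.17
Phone | 31.05
Keyboard | 30.87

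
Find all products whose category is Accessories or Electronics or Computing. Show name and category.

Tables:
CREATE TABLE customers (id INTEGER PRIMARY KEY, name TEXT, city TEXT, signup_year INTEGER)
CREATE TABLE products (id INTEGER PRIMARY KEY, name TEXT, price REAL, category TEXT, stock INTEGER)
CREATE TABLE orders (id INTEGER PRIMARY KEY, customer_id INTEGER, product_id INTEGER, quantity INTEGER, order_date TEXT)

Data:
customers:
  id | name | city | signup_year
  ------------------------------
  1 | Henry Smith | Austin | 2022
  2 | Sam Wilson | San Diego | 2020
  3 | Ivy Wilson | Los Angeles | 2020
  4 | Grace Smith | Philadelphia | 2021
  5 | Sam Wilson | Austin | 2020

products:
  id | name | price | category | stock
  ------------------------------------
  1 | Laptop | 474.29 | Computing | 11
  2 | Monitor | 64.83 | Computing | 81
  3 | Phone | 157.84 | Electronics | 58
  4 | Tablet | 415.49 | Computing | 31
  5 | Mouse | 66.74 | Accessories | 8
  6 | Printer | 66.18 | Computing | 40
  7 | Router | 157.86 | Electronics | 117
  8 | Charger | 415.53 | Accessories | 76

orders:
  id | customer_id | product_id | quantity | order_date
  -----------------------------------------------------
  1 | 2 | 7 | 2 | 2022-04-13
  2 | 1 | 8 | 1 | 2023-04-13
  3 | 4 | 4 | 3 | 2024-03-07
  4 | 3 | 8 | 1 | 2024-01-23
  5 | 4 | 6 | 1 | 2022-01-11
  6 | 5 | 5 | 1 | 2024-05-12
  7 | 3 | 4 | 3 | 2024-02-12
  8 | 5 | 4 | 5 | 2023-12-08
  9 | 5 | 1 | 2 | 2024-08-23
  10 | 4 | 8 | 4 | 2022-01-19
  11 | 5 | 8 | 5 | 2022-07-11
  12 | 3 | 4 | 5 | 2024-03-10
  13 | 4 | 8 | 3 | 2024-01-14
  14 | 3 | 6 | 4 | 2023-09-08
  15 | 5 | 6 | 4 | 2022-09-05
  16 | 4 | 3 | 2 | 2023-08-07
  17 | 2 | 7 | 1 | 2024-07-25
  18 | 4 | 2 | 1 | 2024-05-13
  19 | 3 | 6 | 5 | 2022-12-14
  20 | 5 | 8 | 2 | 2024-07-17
SELECT name, category FROM products WHERE category IN ('Accessories', 'Electronics', 'Computing')

Execution result:
name | category
Laptop | Computing
Monitor | Computing
Phone | Electronics
Tablet | Computing
Mouse | Accessories
Printer | Computing
Router | Electronics
Charger | Accessories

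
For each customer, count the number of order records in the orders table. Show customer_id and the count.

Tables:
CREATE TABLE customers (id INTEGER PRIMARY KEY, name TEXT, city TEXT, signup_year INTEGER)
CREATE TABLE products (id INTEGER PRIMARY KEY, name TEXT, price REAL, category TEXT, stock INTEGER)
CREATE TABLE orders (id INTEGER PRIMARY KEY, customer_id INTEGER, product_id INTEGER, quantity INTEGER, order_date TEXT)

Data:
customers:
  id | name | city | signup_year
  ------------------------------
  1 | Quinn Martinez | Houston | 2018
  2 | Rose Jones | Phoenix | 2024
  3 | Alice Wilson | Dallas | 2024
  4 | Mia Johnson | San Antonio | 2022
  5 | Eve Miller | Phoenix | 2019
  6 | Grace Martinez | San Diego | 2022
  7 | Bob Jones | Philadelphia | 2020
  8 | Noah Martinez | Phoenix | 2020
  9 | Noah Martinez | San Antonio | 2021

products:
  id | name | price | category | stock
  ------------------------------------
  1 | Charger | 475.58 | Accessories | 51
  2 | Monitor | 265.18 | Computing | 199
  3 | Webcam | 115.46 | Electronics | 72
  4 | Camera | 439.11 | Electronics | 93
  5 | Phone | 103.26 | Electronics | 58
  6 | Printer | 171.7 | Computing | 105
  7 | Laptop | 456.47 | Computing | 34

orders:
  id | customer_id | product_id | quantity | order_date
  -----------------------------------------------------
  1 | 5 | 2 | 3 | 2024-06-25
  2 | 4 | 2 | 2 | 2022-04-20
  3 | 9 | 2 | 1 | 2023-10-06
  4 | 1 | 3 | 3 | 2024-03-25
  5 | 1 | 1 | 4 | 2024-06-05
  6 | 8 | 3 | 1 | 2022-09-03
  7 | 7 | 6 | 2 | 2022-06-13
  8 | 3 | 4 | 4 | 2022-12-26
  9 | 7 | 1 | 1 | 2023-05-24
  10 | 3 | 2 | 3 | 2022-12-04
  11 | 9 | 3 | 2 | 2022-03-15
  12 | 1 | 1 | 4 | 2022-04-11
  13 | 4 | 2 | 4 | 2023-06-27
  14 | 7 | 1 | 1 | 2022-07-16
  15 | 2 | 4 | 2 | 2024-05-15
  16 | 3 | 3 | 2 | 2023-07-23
SELECT customer_id, COUNT(*) AS order_count FROM orders GROUP BY customer_id

Execution result:
customer_id | order_count
1 | 3
2 | 1
3 | 3
4 | 2
5 | 1
7 | 3
8 | 1
9 | 2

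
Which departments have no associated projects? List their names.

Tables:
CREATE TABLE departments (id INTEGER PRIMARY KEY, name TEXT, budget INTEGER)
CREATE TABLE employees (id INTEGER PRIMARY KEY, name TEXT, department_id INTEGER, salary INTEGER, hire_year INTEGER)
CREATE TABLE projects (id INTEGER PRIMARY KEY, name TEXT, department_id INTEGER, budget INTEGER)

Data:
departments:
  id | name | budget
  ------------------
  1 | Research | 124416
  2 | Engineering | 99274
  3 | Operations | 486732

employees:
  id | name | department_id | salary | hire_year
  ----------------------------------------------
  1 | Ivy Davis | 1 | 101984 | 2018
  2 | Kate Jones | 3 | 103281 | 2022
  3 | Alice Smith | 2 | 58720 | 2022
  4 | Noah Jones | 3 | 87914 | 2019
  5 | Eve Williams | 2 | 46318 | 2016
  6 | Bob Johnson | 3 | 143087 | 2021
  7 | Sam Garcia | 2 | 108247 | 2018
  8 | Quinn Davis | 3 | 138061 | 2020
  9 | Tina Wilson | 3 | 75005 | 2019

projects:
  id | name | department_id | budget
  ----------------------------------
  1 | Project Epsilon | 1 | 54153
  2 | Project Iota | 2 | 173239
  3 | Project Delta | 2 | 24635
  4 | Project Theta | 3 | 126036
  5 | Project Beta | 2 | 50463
SELECT p.name FROM departments p LEFT JOIN projects c ON c.department_id = p.id WHERE c.id IS NULL

Execution result:
(no rows)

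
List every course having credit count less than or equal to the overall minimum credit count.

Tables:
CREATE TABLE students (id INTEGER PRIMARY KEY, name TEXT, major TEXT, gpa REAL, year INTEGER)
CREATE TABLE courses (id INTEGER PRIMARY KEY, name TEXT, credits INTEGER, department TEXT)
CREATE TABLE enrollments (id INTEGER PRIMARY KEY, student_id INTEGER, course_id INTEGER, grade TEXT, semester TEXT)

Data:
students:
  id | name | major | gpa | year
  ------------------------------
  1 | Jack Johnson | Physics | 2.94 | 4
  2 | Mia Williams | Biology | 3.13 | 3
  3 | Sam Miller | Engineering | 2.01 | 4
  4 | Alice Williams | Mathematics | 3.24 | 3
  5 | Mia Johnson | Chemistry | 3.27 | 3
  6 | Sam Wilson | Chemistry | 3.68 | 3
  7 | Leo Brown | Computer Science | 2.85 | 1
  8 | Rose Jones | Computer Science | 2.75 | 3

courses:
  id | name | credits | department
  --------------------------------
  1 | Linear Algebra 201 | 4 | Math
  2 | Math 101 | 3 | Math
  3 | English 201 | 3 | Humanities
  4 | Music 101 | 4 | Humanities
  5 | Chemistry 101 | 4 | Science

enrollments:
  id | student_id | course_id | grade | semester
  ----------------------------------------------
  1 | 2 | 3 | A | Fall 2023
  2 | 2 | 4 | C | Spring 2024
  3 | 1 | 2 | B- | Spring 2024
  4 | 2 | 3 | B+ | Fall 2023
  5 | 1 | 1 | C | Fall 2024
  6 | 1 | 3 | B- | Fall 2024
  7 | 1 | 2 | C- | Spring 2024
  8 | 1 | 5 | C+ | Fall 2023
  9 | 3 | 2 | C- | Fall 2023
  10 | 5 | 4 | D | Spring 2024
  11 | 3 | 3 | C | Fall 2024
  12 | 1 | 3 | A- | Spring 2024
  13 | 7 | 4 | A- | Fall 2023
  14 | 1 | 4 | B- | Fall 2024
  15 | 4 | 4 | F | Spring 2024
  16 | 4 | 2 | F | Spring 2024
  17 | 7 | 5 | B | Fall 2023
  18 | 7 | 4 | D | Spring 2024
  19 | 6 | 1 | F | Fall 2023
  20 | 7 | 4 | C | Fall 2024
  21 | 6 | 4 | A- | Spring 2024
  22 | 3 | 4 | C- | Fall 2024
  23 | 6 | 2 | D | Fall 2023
SELECT name, credits FROM courses WHERE credits <= (SELECT MIN(credits) FROM courses)

Execution result:
name | credits
Math 101 | 3
English 201 | 3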